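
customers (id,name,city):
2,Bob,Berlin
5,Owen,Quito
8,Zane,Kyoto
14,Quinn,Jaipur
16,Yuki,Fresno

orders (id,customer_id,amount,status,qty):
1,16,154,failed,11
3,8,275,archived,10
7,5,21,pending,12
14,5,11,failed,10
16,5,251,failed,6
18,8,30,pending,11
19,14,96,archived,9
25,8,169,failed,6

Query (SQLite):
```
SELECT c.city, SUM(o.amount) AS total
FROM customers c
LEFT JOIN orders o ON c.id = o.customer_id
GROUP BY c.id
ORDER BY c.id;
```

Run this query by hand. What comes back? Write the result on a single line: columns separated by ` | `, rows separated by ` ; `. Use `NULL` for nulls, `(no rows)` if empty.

LEFT JOIN keeps every customers row; unmatched ones get NULL for orders columns.
Group by customers.id and compute SUM(o.amount). SUM over an all-NULL group is NULL.
  2: ids {—} → SUM(o.amount)=NULL
  5: ids {7, 14, 16} → SUM(o.amount)=283
  8: ids {3, 18, 25} → SUM(o.amount)=474
  14: ids {19} → SUM(o.amount)=96
  16: ids {1} → SUM(o.amount)=154

Berlin | NULL ; Quito | 283 ; Kyoto | 474 ; Jaipur | 96 ; Fresno | 154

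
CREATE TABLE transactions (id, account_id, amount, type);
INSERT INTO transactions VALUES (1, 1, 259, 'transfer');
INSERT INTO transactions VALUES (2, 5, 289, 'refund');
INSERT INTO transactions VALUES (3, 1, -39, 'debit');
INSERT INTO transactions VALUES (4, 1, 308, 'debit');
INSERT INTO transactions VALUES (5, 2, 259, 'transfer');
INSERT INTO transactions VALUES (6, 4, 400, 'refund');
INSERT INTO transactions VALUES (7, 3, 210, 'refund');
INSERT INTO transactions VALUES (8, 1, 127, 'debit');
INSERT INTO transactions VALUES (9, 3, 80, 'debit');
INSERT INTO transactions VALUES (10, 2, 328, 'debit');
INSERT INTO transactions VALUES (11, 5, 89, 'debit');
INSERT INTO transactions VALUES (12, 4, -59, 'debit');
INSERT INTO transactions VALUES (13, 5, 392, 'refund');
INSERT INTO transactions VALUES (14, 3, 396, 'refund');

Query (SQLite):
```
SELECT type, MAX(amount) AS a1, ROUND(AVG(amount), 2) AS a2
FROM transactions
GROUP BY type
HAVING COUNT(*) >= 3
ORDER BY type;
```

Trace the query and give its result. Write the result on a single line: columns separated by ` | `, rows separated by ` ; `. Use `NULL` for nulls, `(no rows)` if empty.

Group transactions by type.
Per group compute: MAX(amount), ROUND(AVG(amount), 2).
HAVING: drop groups with fewer than 3 rows.
  debit: ids {3, 4, 8, 9, 10, 11, 12} → MAX(amount)=328, ROUND(AVG(amount), 2)=119.14
  refund: ids {2, 6, 7, 13, 14} → MAX(amount)=400, ROUND(AVG(amount), 2)=337.4
  transfer: ids {1, 5} → MAX(amount)=259, ROUND(AVG(amount), 2)=259

debit | 328 | 119.14 ; refund | 400 | 337.4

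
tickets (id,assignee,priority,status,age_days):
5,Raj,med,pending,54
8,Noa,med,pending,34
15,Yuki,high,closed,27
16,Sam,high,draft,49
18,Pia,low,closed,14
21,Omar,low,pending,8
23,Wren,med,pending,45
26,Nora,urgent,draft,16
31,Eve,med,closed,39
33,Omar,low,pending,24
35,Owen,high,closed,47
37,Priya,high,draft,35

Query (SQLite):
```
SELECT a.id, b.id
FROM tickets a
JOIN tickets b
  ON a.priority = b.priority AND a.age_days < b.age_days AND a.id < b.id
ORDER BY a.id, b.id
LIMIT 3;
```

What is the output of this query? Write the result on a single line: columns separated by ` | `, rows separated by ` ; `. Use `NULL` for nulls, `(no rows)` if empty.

8 | 23 ; 8 | 31 ; 15 | 16

Pairs (a,b) with same priority, a.age_days < b.age_days, a.id < b.id.
priority groups: high:{15,16,35,37} low:{18,21,33} med:{5,8,23,31} urgent:{26}
Ordered by (a.id, b.id); first 3.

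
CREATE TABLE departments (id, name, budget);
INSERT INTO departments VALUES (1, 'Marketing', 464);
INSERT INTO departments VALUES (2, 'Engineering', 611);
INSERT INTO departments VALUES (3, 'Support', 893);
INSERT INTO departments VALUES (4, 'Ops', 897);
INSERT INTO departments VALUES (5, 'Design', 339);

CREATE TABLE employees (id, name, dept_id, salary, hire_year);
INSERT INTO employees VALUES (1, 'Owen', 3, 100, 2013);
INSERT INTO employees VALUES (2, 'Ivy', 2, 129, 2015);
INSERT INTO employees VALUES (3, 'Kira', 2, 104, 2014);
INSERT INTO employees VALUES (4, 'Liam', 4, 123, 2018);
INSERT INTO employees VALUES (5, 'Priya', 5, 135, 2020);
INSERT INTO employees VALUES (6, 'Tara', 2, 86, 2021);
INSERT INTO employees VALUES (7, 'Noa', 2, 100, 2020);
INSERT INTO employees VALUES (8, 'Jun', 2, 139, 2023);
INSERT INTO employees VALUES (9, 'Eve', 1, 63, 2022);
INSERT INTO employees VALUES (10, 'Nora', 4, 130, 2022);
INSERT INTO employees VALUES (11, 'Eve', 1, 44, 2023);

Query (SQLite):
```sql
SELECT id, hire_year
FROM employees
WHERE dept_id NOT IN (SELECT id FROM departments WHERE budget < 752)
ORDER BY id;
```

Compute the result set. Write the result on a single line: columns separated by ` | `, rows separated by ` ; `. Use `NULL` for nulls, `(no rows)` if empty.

1 | 2013 ; 4 | 2018 ; 10 | 2022

Inner query: departments.id where budget < 752.
Outer: keep employees rows whose dept_id is not in that set.
Inner query → {1, 2, 5}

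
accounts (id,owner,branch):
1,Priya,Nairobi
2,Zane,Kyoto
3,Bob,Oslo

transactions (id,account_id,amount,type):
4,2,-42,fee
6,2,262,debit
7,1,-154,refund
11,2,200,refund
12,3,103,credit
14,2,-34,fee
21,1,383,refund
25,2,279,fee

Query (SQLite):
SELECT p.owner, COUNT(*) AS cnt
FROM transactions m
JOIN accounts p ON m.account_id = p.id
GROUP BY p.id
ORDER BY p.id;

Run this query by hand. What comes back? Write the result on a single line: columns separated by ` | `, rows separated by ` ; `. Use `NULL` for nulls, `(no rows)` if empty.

Priya | 2 ; Zane | 5 ; Bob | 1

Join each transactions row to its accounts via account_id.
Group joined rows by accounts.id; compute COUNT(*) per group.
  1: ids {7, 21} → COUNT(*)=2
  2: ids {4, 6, 11, 14, 25} → COUNT(*)=5
  3: ids {12} → COUNT(*)=1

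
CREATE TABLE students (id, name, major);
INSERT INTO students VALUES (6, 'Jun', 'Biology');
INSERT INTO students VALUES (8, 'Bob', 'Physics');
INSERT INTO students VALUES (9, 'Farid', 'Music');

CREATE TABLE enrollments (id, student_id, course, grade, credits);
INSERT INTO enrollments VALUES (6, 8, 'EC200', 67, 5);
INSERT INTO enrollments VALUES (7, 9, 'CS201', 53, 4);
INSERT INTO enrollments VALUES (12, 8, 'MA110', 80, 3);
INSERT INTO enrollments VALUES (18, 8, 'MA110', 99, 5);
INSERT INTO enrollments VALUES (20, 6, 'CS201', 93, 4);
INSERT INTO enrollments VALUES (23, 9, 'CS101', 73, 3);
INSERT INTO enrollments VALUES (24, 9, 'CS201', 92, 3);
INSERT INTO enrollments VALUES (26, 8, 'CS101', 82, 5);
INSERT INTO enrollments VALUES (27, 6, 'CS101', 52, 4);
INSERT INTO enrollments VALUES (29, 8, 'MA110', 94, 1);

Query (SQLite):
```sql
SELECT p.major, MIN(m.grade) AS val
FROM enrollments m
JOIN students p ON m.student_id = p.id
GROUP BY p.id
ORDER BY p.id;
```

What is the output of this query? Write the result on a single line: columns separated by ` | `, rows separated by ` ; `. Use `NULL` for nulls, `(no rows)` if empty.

Join each enrollments row to its students via student_id.
Group joined rows by students.id; compute MIN(m.grade) per group.
  6: ids {20, 27} → MIN(m.grade)=52
  8: ids {6, 12, 18, 26, 29} → MIN(m.grade)=67
  9: ids {7, 23, 24} → MIN(m.grade)=53

Biology | 52 ; Physics | 67 ; Music | 53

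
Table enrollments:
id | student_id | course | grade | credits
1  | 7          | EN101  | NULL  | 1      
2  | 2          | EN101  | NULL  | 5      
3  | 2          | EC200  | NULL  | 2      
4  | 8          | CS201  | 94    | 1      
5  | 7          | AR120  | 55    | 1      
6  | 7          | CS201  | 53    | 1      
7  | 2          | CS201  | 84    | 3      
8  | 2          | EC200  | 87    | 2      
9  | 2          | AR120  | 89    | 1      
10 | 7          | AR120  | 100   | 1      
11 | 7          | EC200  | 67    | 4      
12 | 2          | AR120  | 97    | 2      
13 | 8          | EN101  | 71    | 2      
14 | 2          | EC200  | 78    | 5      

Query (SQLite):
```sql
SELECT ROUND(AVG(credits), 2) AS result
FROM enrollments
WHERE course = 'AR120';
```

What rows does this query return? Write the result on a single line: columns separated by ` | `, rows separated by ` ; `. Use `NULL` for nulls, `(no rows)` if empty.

1.25

Rows where course='AR120' → credits values: [1, 1, 1, 2].
AVG = 5 / 4 (rounded to 2 dp).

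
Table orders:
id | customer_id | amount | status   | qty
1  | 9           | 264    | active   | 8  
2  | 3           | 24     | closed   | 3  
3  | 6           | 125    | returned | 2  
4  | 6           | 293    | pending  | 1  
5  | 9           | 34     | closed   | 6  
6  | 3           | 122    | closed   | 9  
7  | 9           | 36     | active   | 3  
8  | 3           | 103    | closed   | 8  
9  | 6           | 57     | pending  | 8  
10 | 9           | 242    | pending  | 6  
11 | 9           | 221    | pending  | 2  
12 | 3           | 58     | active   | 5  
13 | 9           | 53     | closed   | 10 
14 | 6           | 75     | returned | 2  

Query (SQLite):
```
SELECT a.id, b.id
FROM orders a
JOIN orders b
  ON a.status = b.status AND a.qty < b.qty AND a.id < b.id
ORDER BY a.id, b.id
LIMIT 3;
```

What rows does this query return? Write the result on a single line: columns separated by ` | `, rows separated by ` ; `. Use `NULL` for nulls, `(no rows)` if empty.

Pairs (a,b) with same status, a.qty < b.qty, a.id < b.id.
status groups: active:{1,7,12} closed:{2,5,6,8,13} pending:{4,9,10,11} returned:{3,14}
Ordered by (a.id, b.id); first 3.

2 | 5 ; 2 | 6 ; 2 | 8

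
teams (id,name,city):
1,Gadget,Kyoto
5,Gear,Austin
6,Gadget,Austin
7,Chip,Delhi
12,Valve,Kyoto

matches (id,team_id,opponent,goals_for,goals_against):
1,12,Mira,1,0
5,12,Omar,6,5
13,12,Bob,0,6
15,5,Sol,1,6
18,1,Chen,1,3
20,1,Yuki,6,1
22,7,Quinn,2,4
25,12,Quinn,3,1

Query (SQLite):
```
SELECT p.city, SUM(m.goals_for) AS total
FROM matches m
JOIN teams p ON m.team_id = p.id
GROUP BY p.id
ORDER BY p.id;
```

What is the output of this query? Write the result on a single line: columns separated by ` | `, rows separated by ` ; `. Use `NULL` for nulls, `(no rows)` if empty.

Join each matches row to its teams via team_id.
Group joined rows by teams.id; compute SUM(m.goals_for) per group.
  1: ids {18, 20} → SUM(m.goals_for)=7
  5: ids {15} → SUM(m.goals_for)=1
  7: ids {22} → SUM(m.goals_for)=2
  12: ids {1, 5, 13, 25} → SUM(m.goals_for)=10

Kyoto | 7 ; Austin | 1 ; Delhi | 2 ; Kyoto | 10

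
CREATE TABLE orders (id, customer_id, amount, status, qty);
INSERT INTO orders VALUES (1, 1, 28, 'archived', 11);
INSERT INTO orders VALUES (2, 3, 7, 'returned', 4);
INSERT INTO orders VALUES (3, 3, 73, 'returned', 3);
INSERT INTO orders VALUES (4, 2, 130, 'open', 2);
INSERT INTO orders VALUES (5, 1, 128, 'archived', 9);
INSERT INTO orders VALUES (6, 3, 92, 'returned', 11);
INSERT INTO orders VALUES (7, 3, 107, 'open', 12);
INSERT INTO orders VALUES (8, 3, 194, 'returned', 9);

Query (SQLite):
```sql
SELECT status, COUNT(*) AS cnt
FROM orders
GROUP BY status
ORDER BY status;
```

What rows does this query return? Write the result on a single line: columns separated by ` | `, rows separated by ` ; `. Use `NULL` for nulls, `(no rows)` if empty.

archived | 2 ; open | 2 ; returned | 4

Partition orders by status; compute COUNT(*) within each group.
  archived: ids {1, 5} → COUNT(*)=2
  open: ids {4, 7} → COUNT(*)=2
  returned: ids {2, 3, 6, 8} → COUNT(*)=4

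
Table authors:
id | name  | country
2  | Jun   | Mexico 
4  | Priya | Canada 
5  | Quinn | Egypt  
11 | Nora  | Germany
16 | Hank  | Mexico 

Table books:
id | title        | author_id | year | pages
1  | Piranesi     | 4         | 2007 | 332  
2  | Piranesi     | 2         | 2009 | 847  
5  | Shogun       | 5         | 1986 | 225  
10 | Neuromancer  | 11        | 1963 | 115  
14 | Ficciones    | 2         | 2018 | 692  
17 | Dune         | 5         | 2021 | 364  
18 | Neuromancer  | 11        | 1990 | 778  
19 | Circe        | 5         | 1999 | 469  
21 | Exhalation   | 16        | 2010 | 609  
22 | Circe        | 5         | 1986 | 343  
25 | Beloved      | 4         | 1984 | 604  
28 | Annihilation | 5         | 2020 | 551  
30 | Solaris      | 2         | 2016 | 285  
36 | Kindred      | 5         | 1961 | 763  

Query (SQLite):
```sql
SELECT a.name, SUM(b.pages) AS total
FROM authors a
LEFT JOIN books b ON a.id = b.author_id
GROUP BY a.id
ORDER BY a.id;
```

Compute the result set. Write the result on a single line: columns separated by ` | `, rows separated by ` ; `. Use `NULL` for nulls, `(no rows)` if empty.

Jun | 1824 ; Priya | 936 ; Quinn | 2715 ; Nora | 893 ; Hank | 609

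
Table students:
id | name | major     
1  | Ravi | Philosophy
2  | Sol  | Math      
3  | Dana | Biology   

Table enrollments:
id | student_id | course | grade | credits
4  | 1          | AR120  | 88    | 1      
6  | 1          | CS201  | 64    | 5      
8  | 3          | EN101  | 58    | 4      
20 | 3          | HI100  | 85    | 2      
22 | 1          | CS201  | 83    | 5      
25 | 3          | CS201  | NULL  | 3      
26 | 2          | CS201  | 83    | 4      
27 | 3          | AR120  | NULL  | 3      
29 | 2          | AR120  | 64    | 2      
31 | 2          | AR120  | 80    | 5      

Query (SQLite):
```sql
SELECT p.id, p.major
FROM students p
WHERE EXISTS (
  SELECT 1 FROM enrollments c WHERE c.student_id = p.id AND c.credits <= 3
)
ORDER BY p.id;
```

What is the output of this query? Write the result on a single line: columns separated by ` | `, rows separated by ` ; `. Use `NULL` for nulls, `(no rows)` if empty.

1 | Philosophy ; 2 | Math ; 3 | Biology

For each students row, check whether any enrollments with matching student_id has credits <= 3.
Keep rows where that is true.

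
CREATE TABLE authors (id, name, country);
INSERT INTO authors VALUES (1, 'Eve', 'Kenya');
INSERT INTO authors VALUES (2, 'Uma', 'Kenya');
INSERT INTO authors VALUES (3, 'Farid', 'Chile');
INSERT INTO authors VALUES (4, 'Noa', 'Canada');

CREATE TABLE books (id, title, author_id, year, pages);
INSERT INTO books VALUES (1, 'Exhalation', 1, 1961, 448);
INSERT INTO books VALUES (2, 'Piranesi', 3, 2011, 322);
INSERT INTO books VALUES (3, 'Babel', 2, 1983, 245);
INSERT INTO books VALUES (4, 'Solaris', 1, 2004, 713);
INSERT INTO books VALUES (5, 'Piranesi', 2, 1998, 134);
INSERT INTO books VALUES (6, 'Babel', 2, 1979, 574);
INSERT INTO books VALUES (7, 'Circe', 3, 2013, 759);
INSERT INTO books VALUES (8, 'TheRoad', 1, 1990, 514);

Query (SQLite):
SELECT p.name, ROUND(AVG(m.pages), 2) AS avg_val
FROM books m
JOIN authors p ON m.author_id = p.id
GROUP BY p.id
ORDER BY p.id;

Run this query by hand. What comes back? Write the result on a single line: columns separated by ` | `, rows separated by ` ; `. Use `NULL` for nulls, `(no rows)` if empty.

Join each books row to its authors via author_id.
Group joined rows by authors.id; compute ROUND(AVG(m.pages), 2) per group.
  1: ids {1, 4, 8} → ROUND(AVG(m.pages), 2)=558.33
  2: ids {3, 5, 6} → ROUND(AVG(m.pages), 2)=317.67
  3: ids {2, 7} → ROUND(AVG(m.pages), 2)=540.5

Eve | 558.33 ; Uma | 317.67 ; Farid | 540.5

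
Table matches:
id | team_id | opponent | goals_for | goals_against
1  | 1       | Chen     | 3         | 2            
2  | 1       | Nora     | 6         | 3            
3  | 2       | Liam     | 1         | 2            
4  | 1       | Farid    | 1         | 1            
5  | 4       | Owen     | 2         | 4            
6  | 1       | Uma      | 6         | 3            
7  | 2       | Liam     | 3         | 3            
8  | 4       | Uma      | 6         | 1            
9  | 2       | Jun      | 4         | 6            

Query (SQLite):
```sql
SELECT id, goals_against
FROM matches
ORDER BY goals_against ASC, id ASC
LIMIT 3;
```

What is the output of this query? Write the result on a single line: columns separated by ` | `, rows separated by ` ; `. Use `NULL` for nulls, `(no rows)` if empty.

Sort by goals_against asc, tiebreak id asc: (1, id=4), (1, id=8), (2, id=1), (2, id=3), (3, id=2), (3, id=6) …. Take first 3.

4 | 1 ; 8 | 1 ; 1 | 2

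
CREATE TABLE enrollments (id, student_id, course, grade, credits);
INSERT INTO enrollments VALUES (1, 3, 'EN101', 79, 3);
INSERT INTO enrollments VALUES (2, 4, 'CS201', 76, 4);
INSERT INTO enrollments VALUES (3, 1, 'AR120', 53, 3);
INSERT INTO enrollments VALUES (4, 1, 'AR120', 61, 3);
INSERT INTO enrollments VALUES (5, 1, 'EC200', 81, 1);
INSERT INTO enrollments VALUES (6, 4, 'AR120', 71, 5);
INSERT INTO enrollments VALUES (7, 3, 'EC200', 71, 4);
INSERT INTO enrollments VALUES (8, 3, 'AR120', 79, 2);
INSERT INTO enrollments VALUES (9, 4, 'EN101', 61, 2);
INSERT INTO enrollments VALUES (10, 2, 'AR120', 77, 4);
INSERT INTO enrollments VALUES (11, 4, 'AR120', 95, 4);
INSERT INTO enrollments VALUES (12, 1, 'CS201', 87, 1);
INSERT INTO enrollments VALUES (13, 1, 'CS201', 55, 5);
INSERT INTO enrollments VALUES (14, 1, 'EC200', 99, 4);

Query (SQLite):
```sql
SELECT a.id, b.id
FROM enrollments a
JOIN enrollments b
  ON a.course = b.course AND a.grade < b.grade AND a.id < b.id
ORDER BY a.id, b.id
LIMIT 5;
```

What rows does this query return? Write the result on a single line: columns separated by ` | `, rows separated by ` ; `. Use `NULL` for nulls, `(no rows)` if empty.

Pairs (a,b) with same course, a.grade < b.grade, a.id < b.id.
course groups: AR120:{3,4,6,8,10,11} CS201:{2,12,13} EC200:{5,7,14} EN101:{1,9}
Ordered by (a.id, b.id); first 5.

2 | 12 ; 3 | 4 ; 3 | 6 ; 3 | 8 ; 3 | 10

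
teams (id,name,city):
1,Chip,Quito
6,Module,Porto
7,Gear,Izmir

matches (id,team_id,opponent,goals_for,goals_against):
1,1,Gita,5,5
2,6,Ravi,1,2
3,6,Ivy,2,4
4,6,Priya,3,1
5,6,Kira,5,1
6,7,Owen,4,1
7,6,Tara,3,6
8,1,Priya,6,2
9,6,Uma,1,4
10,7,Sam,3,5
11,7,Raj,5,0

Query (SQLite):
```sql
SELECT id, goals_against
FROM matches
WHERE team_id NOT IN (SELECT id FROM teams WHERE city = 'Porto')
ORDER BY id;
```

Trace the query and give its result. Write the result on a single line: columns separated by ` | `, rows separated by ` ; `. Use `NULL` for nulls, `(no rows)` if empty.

Inner query: teams.id where city = 'Porto'.
Outer: keep matches rows whose team_id is not in that set.
Inner query → {6}

1 | 5 ; 6 | 1 ; 8 | 2 ; 10 | 5 ; 11 | 0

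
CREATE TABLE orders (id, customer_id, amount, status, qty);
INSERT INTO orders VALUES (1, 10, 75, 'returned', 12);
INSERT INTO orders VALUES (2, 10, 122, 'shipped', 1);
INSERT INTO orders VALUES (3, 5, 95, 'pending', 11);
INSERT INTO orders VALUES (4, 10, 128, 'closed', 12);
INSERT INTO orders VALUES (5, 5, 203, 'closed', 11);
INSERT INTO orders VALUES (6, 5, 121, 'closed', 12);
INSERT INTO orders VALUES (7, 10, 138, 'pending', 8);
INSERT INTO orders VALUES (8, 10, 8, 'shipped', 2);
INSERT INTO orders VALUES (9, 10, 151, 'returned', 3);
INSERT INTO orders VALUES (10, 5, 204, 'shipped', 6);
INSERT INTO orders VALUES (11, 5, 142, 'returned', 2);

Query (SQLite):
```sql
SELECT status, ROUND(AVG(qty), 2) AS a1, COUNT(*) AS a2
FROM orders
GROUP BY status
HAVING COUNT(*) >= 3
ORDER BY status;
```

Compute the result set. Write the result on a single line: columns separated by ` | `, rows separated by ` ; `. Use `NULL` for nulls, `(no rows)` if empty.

closed | 11.67 | 3 ; returned | 5.67 | 3 ; shipped | 3 | 3

Group orders by status.
Per group compute: ROUND(AVG(qty), 2), COUNT(*).
HAVING: drop groups with fewer than 3 rows.
  closed: ids {4, 5, 6} → ROUND(AVG(qty), 2)=11.67, COUNT(*)=3
  pending: ids {3, 7} → ROUND(AVG(qty), 2)=9.5, COUNT(*)=2
  returned: ids {1, 9, 11} → ROUND(AVG(qty), 2)=5.67, COUNT(*)=3
  shipped: ids {2, 8, 10} → ROUND(AVG(qty), 2)=3, COUNT(*)=3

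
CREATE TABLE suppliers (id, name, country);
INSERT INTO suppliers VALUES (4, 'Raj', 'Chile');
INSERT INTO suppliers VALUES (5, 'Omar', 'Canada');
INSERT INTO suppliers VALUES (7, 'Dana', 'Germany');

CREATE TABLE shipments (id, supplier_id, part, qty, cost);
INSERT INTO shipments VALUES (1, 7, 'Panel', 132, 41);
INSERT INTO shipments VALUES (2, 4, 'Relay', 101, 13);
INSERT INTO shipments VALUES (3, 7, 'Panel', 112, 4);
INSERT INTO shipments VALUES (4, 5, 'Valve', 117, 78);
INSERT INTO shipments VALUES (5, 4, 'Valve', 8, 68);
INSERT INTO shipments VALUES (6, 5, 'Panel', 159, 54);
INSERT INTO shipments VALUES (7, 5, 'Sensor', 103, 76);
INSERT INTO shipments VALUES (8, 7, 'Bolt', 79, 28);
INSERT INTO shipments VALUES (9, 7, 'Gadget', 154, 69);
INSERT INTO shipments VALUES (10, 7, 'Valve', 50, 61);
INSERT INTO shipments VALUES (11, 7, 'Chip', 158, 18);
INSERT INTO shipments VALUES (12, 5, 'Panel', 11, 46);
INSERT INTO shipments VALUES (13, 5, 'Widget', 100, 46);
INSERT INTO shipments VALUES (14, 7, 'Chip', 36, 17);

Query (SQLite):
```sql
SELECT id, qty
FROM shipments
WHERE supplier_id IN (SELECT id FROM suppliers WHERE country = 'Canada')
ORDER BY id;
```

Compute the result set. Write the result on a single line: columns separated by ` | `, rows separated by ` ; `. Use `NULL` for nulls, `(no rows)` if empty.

4 | 117 ; 6 | 159 ; 7 | 103 ; 12 | 11 ; 13 | 100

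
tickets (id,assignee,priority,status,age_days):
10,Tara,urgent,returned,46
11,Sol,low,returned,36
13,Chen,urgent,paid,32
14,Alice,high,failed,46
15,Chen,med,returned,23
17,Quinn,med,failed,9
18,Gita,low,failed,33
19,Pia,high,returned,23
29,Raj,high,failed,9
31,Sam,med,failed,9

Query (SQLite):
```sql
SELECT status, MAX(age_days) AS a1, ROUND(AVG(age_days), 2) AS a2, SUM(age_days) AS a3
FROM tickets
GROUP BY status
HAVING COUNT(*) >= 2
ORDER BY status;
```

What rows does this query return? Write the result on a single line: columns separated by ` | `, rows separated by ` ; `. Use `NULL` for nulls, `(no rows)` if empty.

failed | 46 | 21.2 | 106 ; returned | 46 | 32 | 128

Group tickets by status.
Per group compute: MAX(age_days), ROUND(AVG(age_days), 2), SUM(age_days).
HAVING: drop groups with fewer than 2 rows.
  failed: ids {14, 17, 18, 29, 31} → MAX(age_days)=46, ROUND(AVG(age_days), 2)=21.2, SUM(age_days)=106
  paid: ids {13} → MAX(age_days)=32, ROUND(AVG(age_days), 2)=32, SUM(age_days)=32
  returned: ids {10, 11, 15, 19} → MAX(age_days)=46, ROUND(AVG(age_days), 2)=32, SUM(age_days)=128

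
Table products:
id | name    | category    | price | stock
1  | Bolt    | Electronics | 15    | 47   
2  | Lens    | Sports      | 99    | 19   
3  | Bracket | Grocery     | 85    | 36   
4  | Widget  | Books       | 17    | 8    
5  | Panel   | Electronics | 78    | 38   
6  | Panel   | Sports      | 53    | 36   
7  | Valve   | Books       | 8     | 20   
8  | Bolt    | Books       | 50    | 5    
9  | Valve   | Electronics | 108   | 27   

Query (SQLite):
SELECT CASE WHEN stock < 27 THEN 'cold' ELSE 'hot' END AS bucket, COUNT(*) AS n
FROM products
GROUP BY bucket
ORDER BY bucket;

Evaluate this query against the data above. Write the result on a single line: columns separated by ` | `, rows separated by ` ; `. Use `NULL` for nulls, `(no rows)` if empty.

Bucket rows by stock < 27 → 'cold' else 'hot'; count each bucket.

cold | 4 ; hot | 5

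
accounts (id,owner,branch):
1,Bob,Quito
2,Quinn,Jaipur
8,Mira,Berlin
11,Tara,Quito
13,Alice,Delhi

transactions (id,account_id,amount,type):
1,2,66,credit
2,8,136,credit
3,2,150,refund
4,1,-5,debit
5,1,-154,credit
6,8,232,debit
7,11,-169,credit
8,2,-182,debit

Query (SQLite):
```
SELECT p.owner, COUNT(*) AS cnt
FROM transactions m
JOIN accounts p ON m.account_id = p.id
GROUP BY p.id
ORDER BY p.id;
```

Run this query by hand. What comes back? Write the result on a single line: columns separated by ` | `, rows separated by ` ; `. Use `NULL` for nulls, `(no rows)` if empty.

Join each transactions row to its accounts via account_id.
Group joined rows by accounts.id; compute COUNT(*) per group.
  1: ids {4, 5} → COUNT(*)=2
  2: ids {1, 3, 8} → COUNT(*)=3
  8: ids {2, 6} → COUNT(*)=2
  11: ids {7} → COUNT(*)=1

Bob | 2 ; Quinn | 3 ; Mira | 2 ; Tara | 1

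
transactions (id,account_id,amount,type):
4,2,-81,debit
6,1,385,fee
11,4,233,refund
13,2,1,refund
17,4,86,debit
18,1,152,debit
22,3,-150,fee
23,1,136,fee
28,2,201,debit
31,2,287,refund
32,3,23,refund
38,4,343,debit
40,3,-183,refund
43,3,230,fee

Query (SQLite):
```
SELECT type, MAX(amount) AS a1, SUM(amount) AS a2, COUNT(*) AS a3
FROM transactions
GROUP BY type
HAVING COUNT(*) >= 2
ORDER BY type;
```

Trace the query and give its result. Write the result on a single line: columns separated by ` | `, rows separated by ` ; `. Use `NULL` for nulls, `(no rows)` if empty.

debit | 343 | 701 | 5 ; fee | 385 | 601 | 4 ; refund | 287 | 361 | 5

Group transactions by type.
Per group compute: MAX(amount), SUM(amount), COUNT(*).
HAVING: drop groups with fewer than 2 rows.
  debit: ids {4, 17, 18, 28, 38} → MAX(amount)=343, SUM(amount)=701, COUNT(*)=5
  fee: ids {6, 22, 23, 43} → MAX(amount)=385, SUM(amount)=601, COUNT(*)=4
  refund: ids {11, 13, 31, 32, 40} → MAX(amount)=287, SUM(amount)=361, COUNT(*)=5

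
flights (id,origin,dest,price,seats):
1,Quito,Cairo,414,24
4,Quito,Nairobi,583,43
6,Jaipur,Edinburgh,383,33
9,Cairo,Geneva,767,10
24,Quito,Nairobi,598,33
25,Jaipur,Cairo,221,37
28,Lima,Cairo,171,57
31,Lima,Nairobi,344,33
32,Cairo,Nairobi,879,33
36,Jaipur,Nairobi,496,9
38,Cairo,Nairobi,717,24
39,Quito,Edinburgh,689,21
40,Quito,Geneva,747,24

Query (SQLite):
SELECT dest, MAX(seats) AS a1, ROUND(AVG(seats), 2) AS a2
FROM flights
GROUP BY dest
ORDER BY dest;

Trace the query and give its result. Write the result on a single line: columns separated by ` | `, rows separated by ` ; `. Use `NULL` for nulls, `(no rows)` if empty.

Group flights by dest.
Per group compute: MAX(seats), ROUND(AVG(seats), 2).
  Cairo: ids {1, 25, 28} → MAX(seats)=57, ROUND(AVG(seats), 2)=39.33
  Edinburgh: ids {6, 39} → MAX(seats)=33, ROUND(AVG(seats), 2)=27
  Geneva: ids {9, 40} → MAX(seats)=24, ROUND(AVG(seats), 2)=17
  Nairobi: ids {4, 24, 31, 32, 36, 38} → MAX(seats)=43, ROUND(AVG(seats), 2)=29.17

Cairo | 57 | 39.33 ; Edinburgh | 33 | 27 ; Geneva | 24 | 17 ; Nairobi | 43 | 29.17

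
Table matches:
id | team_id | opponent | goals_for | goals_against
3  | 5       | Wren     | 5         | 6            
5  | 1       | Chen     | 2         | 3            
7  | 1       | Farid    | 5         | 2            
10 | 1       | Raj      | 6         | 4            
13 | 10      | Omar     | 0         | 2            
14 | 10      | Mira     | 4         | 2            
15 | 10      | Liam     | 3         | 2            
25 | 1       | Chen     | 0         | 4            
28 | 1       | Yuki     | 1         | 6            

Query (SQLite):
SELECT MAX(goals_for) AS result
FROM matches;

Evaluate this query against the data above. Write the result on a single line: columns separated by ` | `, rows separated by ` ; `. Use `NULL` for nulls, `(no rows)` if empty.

All goals_for values: [5, 2, 5, 6, 0, 4, 3, 0, 1].
MAX of non-NULL values = 6.

6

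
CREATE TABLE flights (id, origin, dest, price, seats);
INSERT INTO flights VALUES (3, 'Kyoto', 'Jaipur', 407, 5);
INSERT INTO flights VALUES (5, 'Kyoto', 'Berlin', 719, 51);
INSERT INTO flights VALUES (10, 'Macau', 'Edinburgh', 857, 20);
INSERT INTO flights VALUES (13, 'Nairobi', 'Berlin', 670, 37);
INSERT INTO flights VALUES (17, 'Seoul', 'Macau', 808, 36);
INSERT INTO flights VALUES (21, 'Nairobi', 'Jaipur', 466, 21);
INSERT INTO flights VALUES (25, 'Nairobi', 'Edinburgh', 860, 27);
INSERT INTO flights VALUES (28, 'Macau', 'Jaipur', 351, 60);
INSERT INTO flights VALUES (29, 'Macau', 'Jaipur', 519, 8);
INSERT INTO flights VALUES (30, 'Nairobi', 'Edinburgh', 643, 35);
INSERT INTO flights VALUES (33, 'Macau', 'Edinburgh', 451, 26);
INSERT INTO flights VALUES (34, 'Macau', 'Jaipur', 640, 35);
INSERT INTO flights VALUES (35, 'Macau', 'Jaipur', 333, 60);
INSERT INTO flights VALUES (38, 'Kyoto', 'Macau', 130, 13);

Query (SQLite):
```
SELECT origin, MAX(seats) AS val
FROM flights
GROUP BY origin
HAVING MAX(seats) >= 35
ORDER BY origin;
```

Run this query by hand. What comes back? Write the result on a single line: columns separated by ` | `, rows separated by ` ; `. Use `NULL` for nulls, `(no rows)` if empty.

Kyoto | 51 ; Macau | 60 ; Nairobi | 37 ; Seoul | 36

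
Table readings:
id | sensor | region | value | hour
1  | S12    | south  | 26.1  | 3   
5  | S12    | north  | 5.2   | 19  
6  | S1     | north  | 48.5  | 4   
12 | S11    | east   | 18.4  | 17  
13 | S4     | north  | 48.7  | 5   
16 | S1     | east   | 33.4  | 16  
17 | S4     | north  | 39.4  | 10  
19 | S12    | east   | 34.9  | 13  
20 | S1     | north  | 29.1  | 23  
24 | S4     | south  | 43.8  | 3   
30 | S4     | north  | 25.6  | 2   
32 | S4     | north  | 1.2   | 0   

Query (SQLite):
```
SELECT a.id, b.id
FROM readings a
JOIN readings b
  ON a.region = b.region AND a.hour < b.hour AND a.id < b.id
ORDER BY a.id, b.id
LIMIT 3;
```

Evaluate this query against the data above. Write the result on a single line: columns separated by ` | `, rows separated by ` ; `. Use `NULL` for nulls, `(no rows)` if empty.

5 | 20 ; 6 | 13 ; 6 | 17

Pairs (a,b) with same region, a.hour < b.hour, a.id < b.id.
region groups: east:{12,16,19} north:{5,6,13,17,20,30,32} south:{1,24}
Ordered by (a.id, b.id); first 3.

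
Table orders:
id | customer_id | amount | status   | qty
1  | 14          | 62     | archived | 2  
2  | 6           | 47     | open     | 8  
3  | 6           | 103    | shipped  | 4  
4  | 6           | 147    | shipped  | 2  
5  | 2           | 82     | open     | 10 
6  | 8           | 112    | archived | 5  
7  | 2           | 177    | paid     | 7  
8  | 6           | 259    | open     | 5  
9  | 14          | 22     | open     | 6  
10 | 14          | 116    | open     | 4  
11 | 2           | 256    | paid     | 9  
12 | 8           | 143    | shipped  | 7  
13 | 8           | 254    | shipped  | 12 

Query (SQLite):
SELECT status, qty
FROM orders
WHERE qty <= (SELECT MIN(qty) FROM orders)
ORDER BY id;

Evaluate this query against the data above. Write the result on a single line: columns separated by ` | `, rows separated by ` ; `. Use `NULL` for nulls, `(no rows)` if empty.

archived | 2 ; shipped | 2

Scalar subquery: MIN(qty) over all orders rows = 2.
Keep rows where qty <= that value.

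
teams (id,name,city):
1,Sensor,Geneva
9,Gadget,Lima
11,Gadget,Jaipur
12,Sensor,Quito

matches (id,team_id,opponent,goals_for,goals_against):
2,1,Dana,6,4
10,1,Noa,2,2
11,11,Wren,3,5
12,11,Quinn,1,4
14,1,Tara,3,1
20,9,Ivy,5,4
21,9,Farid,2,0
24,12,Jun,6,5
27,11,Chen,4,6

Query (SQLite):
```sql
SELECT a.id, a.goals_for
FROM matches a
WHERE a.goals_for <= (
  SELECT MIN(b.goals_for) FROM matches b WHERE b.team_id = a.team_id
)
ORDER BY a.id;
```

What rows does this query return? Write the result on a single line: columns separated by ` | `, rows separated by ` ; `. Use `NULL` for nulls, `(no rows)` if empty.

For each matches row a, compute MIN(goals_for) over rows sharing a.team_id.
Keep row a if a.goals_for <= that per-group MIN.
  team_id=1: MIN(goals_for) = 2
  team_id=9: MIN(goals_for) = 2
  team_id=11: MIN(goals_for) = 1
  team_id=12: MIN(goals_for) = 6

10 | 2 ; 12 | 1 ; 21 | 2 ; 24 | 6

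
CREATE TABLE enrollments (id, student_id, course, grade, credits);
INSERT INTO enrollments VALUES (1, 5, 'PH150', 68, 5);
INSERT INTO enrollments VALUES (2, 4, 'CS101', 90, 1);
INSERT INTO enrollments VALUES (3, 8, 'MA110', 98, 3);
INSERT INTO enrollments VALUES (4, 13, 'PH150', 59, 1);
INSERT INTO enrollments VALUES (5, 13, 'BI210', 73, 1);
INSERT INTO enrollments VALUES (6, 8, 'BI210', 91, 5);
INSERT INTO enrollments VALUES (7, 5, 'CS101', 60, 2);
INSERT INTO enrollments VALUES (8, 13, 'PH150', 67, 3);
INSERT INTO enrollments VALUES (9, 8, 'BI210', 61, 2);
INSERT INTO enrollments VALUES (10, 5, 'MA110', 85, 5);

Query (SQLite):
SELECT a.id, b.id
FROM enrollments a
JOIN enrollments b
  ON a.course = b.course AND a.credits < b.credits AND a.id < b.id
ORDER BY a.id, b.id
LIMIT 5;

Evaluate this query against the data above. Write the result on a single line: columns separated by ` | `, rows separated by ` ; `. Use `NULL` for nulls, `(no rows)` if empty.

2 | 7 ; 3 | 10 ; 4 | 8 ; 5 | 6 ; 5 | 9

Pairs (a,b) with same course, a.credits < b.credits, a.id < b.id.
course groups: BI210:{5,6,9} CS101:{2,7} MA110:{3,10} PH150:{1,4,8}
Ordered by (a.id, b.id); first 5.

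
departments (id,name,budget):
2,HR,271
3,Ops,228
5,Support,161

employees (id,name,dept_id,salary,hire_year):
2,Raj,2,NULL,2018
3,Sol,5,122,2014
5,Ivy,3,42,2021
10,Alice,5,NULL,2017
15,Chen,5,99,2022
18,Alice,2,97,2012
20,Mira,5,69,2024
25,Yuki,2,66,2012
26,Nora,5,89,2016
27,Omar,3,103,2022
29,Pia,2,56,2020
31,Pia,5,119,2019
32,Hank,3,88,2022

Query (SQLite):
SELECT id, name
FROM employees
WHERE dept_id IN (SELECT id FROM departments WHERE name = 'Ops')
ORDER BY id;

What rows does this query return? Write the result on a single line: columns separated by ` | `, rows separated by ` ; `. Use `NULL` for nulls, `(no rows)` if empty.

5 | Ivy ; 27 | Omar ; 32 | Hank

Inner query: departments.id where name = 'Ops'.
Outer: keep employees rows whose dept_id is in that set.
Inner query → {3}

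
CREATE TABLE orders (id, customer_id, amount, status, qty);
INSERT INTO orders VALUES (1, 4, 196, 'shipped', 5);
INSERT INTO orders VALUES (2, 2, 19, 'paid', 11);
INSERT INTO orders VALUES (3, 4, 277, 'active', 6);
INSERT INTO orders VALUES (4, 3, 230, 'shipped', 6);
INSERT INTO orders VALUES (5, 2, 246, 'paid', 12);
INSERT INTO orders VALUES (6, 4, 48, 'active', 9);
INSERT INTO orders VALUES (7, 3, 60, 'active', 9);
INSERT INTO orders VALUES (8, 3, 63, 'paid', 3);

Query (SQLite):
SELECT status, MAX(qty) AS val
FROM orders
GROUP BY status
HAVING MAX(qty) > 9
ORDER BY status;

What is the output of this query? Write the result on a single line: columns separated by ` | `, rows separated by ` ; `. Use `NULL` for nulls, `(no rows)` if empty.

paid | 12

Partition orders by status; compute MAX(qty) within each group.
HAVING: keep groups where MAX(qty) > 9.
  active: ids {3, 6, 7} → MAX(qty)=9
  paid: ids {2, 5, 8} → MAX(qty)=12
  shipped: ids {1, 4} → MAX(qty)=6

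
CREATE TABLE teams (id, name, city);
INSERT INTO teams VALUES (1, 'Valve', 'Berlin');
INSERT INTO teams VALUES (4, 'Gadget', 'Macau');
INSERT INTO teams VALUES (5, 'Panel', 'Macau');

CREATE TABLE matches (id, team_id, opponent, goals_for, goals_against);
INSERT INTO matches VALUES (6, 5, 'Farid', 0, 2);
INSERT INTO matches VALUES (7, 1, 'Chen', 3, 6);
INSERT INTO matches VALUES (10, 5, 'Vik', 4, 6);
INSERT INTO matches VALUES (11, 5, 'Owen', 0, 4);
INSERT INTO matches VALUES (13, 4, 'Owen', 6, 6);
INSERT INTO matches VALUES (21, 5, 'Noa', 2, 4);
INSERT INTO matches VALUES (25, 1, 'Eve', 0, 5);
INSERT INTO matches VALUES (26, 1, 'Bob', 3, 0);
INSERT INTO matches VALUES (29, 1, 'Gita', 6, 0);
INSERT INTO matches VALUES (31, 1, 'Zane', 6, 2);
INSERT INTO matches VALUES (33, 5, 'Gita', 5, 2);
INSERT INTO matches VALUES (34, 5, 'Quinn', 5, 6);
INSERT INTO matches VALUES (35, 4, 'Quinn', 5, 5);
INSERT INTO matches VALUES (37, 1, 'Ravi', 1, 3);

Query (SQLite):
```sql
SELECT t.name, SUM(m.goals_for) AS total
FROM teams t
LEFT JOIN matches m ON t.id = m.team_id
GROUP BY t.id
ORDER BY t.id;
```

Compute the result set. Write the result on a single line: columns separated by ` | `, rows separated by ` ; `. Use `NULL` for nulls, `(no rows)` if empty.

LEFT JOIN keeps every teams row; unmatched ones get NULL for matches columns.
Group by teams.id and compute SUM(m.goals_for). SUM over an all-NULL group is NULL.
  1: ids {7, 25, 26, 29, 31, 37} → SUM(m.goals_for)=19
  4: ids {13, 35} → SUM(m.goals_for)=11
  5: ids {6, 10, 11, 21, 33, 34} → SUM(m.goals_for)=16

Valve | 19 ; Gadget | 11 ; Panel | 16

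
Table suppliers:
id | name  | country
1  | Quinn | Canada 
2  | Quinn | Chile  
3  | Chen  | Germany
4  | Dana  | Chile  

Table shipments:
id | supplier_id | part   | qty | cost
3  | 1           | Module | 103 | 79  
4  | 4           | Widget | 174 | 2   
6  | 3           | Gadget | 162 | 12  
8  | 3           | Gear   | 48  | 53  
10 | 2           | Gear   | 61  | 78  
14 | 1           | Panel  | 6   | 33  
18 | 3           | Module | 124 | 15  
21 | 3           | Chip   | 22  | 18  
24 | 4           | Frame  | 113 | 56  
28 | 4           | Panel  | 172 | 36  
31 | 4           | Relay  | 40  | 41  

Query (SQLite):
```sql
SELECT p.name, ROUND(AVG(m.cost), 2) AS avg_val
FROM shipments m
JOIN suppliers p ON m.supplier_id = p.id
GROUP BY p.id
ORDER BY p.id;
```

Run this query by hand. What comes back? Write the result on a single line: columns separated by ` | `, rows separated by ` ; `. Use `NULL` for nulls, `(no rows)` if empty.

Join each shipments row to its suppliers via supplier_id.
Group joined rows by suppliers.id; compute ROUND(AVG(m.cost), 2) per group.
  1: ids {3, 14} → ROUND(AVG(m.cost), 2)=56
  2: ids {10} → ROUND(AVG(m.cost), 2)=78
  3: ids {6, 8, 18, 21} → ROUND(AVG(m.cost), 2)=24.5
  4: ids {4, 24, 28, 31} → ROUND(AVG(m.cost), 2)=33.75

Quinn | 56 ; Quinn | 78 ; Chen | 24.5 ; Dana | 33.75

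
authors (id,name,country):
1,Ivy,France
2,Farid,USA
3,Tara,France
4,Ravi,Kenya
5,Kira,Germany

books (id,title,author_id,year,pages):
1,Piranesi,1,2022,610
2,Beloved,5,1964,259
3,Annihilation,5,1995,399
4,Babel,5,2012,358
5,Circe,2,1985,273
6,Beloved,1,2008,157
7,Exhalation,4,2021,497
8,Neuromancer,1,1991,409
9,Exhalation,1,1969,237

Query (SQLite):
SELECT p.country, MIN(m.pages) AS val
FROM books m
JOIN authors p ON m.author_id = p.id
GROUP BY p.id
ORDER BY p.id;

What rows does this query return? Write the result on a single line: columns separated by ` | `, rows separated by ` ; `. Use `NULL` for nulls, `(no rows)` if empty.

Join each books row to its authors via author_id.
Group joined rows by authors.id; compute MIN(m.pages) per group.
  1: ids {1, 6, 8, 9} → MIN(m.pages)=157
  2: ids {5} → MIN(m.pages)=273
  4: ids {7} → MIN(m.pages)=497
  5: ids {2, 3, 4} → MIN(m.pages)=259

France | 157 ; USA | 273 ; Kenya | 497 ; Germany | 259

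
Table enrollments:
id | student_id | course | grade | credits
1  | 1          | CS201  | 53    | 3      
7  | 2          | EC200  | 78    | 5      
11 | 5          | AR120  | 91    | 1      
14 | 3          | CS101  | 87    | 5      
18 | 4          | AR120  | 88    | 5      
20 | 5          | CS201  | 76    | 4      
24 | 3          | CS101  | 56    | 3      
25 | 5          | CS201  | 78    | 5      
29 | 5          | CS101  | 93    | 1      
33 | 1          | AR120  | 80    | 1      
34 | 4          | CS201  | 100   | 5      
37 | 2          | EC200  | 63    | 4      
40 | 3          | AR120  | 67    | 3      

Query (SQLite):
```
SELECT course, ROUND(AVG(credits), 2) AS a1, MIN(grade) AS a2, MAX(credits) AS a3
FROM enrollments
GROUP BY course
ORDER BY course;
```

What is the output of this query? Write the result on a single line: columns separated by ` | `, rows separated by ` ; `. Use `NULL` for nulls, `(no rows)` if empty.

AR120 | 2.5 | 67 | 5 ; CS101 | 3 | 56 | 5 ; CS201 | 4.25 | 53 | 5 ; EC200 | 4.5 | 63 | 5

Group enrollments by course.
Per group compute: ROUND(AVG(credits), 2), MIN(grade), MAX(credits).
  AR120: ids {11, 18, 33, 40} → ROUND(AVG(credits), 2)=2.5, MIN(grade)=67, MAX(credits)=5
  CS101: ids {14, 24, 29} → ROUND(AVG(credits), 2)=3, MIN(grade)=56, MAX(credits)=5
  CS201: ids {1, 20, 25, 34} → ROUND(AVG(credits), 2)=4.25, MIN(grade)=53, MAX(credits)=5
  EC200: ids {7, 37} → ROUND(AVG(credits), 2)=4.5, MIN(grade)=63, MAX(credits)=5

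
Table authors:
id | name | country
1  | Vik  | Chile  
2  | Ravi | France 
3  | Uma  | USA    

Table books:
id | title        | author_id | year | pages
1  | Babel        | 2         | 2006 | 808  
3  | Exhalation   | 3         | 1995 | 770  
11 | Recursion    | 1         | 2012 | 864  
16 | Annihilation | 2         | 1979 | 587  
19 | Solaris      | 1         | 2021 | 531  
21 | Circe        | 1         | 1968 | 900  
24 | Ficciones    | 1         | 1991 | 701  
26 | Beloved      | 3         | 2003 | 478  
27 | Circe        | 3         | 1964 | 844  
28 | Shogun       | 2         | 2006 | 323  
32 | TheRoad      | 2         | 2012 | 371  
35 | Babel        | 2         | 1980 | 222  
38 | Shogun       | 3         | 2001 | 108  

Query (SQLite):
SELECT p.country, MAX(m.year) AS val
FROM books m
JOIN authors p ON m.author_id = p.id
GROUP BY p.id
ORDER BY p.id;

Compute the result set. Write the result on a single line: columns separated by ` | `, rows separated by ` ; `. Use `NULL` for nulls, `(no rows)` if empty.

Chile | 2021 ; France | 2012 ; USA | 2003

Join each books row to its authors via author_id.
Group joined rows by authors.id; compute MAX(m.year) per group.
  1: ids {11, 19, 21, 24} → MAX(m.year)=2021
  2: ids {1, 16, 28, 32, 35} → MAX(m.year)=2012
  3: ids {3, 26, 27, 38} → MAX(m.year)=2003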